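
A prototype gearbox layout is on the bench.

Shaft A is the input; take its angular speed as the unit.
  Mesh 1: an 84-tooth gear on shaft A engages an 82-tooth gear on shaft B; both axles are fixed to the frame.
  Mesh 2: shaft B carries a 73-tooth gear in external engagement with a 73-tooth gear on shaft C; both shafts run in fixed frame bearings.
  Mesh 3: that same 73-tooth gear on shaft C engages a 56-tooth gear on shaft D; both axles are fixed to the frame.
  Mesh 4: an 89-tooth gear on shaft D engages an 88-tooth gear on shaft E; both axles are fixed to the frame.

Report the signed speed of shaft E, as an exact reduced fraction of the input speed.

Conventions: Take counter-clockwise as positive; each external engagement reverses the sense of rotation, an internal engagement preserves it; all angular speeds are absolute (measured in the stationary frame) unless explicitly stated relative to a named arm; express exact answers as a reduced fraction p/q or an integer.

19491/14432

4-mesh fixed-axis compound train (all bearings frame-fixed)
mesh 1 [84T→82T]: |ω|/ω_in = 1×84/82 = 42/41, sense flips to −
mesh 2 [73T→73T]: |ω|/ω_in = (42/41)×73/73 = 42/41, sense flips to +
mesh 3 [73T→56T]: |ω|/ω_in = (42/41)×73/56 = 219/164, sense flips to −
mesh 4 [89T→88T]: |ω|/ω_in = (219/164)×89/88 = 19491/14432, sense flips to +
signed output speed (× input speed) = 19491/14432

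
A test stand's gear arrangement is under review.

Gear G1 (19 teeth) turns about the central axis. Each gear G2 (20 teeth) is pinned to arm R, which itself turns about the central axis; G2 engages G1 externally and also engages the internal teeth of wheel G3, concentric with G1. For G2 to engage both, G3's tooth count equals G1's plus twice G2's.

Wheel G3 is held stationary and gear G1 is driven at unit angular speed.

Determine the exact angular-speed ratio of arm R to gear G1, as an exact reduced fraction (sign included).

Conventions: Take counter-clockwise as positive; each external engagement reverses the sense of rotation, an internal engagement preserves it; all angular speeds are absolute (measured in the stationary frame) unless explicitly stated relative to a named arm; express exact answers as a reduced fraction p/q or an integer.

19/78

recognized (axles ride arm R): planetary set, 19/20/59 teeth
ring teeth: 19 + 2·20 = 59
19(ω_sun−ω_arm) = −59(ω_ring−ω_arm),  ω_ring = 0, ω_sun = 1
19(1−ω_arm) = −59(0−ω_arm)  ⇒  78·ω_arm = 19  ⇒  ω_arm = 19/78
ω_out/ω_in = 19/78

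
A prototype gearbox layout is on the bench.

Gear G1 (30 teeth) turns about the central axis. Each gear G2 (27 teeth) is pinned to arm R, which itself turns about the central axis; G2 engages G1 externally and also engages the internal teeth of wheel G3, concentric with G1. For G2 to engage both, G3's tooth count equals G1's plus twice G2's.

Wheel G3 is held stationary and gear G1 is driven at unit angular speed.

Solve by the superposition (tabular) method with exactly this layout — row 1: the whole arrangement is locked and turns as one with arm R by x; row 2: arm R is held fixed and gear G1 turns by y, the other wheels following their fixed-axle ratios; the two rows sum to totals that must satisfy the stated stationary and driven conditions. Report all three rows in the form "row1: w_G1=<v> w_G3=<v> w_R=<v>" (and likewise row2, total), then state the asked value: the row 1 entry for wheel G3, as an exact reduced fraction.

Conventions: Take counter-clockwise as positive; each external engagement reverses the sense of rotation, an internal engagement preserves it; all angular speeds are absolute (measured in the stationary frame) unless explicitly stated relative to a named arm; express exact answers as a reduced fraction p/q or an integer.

class = planetary set [G3 = 30+2·27 = 84; Willis about the carrier]
row 1: whole set turns with the arm by x
superposition row 2 [arm held]: sun y, ring −(30/84)·y, arm 0
boundary: total ω_ring = x − (30/84)·y = 0 and total ω_sun = x + y = 1  ⇒  y = 14/19, x = 5/19
row 2 ring = −(30/84)·14/19 = -5/19
totals (row 1 + row 2): sun 5/19 + 14/19 = 1, ring 5/19 + (-5/19) = 0, arm 5/19 + 0 = 5/19
asked cell (row1, ring) = 5/19

row1: w_G1=5/19 w_G3=5/19 w_R=5/19
row2: w_G1=14/19 w_G3=-5/19 w_R=0
total: w_G1=1 w_G3=0 w_R=5/19
asked value: 5/19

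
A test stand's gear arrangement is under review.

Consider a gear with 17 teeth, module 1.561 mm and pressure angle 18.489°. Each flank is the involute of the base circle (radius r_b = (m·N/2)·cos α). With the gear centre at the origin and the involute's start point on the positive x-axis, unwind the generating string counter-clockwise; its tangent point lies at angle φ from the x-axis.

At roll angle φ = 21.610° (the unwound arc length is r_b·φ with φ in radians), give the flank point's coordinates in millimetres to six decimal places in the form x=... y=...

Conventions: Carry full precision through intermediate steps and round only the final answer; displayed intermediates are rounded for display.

recognized (one wheel, involute flank): single-mesh tooth geometry, m = 1.561, N = 17
pitch radius r_p = m·N/2 = 1.561·17/2 = 13.268500
base radius r_b = r_p·cos α = 13.268500·cos 18.489° = 12.583640
roll angle φ = 21.610° = 0.37716565 rad
x = r_b·(cos φ + φ·sin φ) = 13.447097
y = r_b·(sin φ − φ·cos φ) = 0.221866

x=13.447097 y=0.221866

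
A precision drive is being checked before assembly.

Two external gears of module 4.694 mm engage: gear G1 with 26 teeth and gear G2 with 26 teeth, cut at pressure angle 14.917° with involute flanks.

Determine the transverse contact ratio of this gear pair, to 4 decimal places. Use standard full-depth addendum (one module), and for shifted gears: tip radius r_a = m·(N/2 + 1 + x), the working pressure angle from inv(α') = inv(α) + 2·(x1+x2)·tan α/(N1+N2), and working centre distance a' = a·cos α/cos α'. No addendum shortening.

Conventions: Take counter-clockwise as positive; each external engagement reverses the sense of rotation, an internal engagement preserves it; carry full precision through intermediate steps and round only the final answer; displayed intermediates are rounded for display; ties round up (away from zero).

1.8671

topology: single-mesh involute geometry — m = 4.694, 26T/26T pair
base radii: r_b1 = 58.965543, r_b2 = 58.965543
tip radii: r_a1 = 65.716000, r_a2 = 65.716000
no profile shift: α' = α, a' = a
action lengths: √(r_a1²−r_b1²) = 29.011332, √(r_a2²−r_b2²) = 29.011332
base pitch p_b = π·m·cos α = 14.249671
CR = (29.011332 + 29.011332 − 122.044000·sin 14.91700°)/14.249671 = 1.867142
contact ratio ≈ 1.8671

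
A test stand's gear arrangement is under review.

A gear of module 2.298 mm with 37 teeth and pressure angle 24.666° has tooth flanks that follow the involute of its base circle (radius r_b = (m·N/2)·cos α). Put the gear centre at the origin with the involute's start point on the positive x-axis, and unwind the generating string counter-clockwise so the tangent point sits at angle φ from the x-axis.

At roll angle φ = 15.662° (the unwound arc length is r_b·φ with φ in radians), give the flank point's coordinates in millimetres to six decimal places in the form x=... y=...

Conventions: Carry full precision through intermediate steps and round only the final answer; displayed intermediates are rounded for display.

x=40.050496 y=0.261080

recognized (one wheel, involute flank): single-mesh tooth geometry, m = 2.298, N = 37
pitch radius r_p = m·N/2 = 2.298·37/2 = 42.513000
base radius r_b = r_p·cos α = 42.513000·cos 24.666° = 38.633943
roll angle φ = 15.662° = 0.27335347 rad
x = r_b·(cos φ + φ·sin φ) = 40.050496
y = r_b·(sin φ − φ·cos φ) = 0.261080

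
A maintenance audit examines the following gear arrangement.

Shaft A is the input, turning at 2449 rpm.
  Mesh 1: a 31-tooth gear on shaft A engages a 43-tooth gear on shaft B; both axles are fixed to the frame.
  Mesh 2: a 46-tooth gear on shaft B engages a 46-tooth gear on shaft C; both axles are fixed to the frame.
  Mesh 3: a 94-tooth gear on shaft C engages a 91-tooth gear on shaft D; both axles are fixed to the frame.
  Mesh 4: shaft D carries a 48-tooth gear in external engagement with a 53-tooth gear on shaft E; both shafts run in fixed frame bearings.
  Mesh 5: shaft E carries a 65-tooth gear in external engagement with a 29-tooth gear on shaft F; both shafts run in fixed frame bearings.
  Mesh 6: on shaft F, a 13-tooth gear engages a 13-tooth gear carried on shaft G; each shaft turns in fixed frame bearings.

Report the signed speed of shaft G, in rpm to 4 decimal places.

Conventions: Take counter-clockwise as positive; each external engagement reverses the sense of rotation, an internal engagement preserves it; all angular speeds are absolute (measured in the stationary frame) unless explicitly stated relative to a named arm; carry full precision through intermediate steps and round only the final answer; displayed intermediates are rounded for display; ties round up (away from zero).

recognized (7 fixed axles, 6 meshes): fixed-axis compound train
mesh 1 [31T→43T]: ω = 2449.0000×31/43 = 1765.5581 rpm, sense flips to −
mesh 2 [46T→46T]: ω = 1765.5581×46/46 = 1765.5581 rpm, sense flips to +
mesh 3 [94T→91T]: ω = 1765.5581×94/91 = 1823.7634 rpm, sense flips to −
mesh 4 [48T→53T]: ω = 1823.7634×48/53 = 1651.7102 rpm, sense flips to +
mesh 5 [65T→29T]: ω = 1651.7102×65/29 = 3702.1091 rpm, sense flips to −
mesh 6 [13T→13T]: ω = 3702.1091×13/13 = 3702.1091 rpm, sense flips to +
signed output speed = +3702.1091 rpm

+3702.1091 rpm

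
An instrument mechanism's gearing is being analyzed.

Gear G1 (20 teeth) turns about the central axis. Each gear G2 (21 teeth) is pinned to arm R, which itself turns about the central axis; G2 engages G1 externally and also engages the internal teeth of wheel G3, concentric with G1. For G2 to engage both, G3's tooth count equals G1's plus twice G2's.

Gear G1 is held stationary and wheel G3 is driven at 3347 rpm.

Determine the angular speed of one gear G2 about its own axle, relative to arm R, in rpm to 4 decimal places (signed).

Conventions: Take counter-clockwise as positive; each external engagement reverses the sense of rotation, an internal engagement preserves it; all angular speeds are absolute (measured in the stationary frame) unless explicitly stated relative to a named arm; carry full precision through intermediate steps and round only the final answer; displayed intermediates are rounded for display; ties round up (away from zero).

recognized (axles ride arm R): planetary set, 20/21/62 teeth
normalise by the input: solve with ω_ring = 1, then scale by 3347 rpm
ring teeth: 20 + 2·21 = 62
20(ω_sun−ω_arm) = −62(ω_ring−ω_arm),  ω_sun = 0, ω_ring = 1
20(0−ω_arm) = −62(1−ω_arm)  ⇒  82·ω_arm = 62  ⇒  ω_arm = 31/41
sun–planet mesh: 20·(0−31/41) = −21·(ω_p−ω_arm)  ⇒  ω_p−ω_arm = 620/861
scale: ω_p−ω_arm = 620/861 × 3347 rpm = +2410.1510 rpm

+2410.1510 rpm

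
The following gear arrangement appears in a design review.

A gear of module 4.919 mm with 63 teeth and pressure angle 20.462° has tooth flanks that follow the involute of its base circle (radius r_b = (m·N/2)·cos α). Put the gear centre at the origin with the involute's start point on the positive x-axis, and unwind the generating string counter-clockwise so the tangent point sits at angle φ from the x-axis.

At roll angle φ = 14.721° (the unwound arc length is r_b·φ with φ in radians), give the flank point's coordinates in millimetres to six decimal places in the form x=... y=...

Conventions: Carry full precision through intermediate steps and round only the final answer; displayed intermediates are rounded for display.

x=149.884736 y=0.815334

recognized (one wheel, involute flank): single-mesh tooth geometry, m = 4.919, N = 63
pitch radius r_p = m·N/2 = 4.919·63/2 = 154.948500
base radius r_b = r_p·cos α = 154.948500·cos 20.462° = 145.171908
roll angle φ = 14.721° = 0.25692992 rad
x = r_b·(cos φ + φ·sin φ) = 149.884736
y = r_b·(sin φ − φ·cos φ) = 0.815334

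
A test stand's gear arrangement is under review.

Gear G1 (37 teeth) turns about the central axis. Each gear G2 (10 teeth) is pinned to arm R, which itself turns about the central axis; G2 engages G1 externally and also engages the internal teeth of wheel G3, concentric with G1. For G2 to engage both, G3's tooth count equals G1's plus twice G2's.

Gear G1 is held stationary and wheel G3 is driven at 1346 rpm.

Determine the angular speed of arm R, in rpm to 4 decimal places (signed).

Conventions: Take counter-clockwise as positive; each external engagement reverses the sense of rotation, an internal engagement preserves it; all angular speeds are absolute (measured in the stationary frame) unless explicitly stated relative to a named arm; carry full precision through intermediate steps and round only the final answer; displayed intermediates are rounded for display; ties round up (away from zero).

topology: planetary set — G1 37T / G2 10T / G3 57T, arm = carrier (Willis)
normalise by the input: solve with ω_ring = 1, then scale by 1346 rpm
ring teeth: 37 + 2·10 = 57
37(ω_sun−ω_arm) = −57(ω_ring−ω_arm),  ω_sun = 0, ω_ring = 1
37(0−ω_arm) = −57(1−ω_arm)  ⇒  94·ω_arm = 57  ⇒  ω_arm = 57/94
scale: ω_arm = 57/94 × 1346 rpm = +816.1915 rpm

+816.1915 rpm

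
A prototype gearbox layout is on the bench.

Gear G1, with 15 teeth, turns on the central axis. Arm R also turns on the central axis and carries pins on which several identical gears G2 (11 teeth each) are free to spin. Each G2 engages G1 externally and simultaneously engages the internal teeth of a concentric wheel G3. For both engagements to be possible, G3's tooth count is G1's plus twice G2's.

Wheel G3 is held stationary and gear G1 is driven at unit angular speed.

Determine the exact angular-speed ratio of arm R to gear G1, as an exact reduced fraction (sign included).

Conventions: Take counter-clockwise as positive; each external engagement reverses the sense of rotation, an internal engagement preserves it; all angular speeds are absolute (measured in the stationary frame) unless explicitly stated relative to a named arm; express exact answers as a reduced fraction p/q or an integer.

15/52

class = planetary set [G3 = 15+2·11 = 37; Willis about the carrier]
ring teeth: 15 + 2·11 = 37
15(ω_sun−ω_arm) = −37(ω_ring−ω_arm),  ω_ring = 0, ω_sun = 1
15(1−ω_arm) = −37(0−ω_arm)  ⇒  52·ω_arm = 15  ⇒  ω_arm = 15/52
ω_out/ω_in = 15/52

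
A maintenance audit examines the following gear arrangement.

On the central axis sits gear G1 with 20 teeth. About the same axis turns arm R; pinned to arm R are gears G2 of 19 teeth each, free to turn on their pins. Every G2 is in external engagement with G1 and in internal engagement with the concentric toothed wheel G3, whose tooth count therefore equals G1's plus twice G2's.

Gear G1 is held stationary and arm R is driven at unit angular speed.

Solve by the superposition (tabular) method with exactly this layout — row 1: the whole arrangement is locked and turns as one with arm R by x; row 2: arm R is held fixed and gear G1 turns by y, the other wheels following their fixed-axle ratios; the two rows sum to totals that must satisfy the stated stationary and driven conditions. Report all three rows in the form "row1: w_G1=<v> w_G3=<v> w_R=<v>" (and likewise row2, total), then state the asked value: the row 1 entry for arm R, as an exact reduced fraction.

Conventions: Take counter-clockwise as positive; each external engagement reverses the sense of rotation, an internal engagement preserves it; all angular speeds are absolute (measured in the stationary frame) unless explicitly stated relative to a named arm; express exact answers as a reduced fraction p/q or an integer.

row1: w_G1=1 w_G3=1 w_R=1
row2: w_G1=-1 w_G3=10/29 w_R=0
total: w_G1=0 w_G3=39/29 w_R=1
asked value: 1

planetary set (20T centre, 19T on arm, 58T internal) — Willis relation
row 1: whole set turns with the arm by x
row 2 (arm held, sun turns y): ω_ring = −(20/58)·y, ω_arm = 0
boundary: total ω_sun = x + y = 0 and total ω_arm = x = 1  ⇒  y = -1, x = 1
row 2 ring = −(20/58)·(-1) = 10/29
totals (row 1 + row 2): sun 1 + (-1) = 0, ring 1 + 10/29 = 39/29, arm 1 + 0 = 1
asked cell (row1, arm) = 1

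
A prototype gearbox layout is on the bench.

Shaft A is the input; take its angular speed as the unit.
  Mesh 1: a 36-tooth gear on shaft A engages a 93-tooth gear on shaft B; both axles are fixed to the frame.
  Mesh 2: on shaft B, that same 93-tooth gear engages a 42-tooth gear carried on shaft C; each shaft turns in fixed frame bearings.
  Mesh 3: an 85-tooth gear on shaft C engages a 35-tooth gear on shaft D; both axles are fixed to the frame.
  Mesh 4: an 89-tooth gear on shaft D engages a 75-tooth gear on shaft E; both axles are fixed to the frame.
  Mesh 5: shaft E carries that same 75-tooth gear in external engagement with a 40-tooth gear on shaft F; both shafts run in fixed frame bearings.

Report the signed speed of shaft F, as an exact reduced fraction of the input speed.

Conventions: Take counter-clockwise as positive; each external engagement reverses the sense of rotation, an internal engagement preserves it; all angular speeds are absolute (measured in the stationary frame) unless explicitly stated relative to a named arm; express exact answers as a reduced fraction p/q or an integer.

-4539/980

5-mesh fixed-axis compound train (all bearings frame-fixed)
mesh 1 [36T→93T]: |ω|/ω_in = 1×36/93 = 12/31, sense flips to −
mesh 2 [93T→42T]: |ω|/ω_in = (12/31)×93/42 = 6/7, sense flips to +
mesh 3 [85T→35T]: |ω|/ω_in = (6/7)×85/35 = 102/49, sense flips to −
mesh 4 [89T→75T]: |ω|/ω_in = (102/49)×89/75 = 3026/1225, sense flips to +
mesh 5 [75T→40T]: |ω|/ω_in = (3026/1225)×75/40 = 4539/980, sense flips to −
signed output speed (× input speed) = -4539/980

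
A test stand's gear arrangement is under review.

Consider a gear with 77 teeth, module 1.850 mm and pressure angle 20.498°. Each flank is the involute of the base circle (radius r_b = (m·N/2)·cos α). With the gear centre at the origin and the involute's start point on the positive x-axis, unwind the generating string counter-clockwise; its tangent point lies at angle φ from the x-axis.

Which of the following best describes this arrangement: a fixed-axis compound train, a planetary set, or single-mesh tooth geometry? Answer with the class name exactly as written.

single-mesh tooth geometry

single-mesh involute tooth geometry (77T wheel at module 1.850)
classification: single-mesh tooth geometry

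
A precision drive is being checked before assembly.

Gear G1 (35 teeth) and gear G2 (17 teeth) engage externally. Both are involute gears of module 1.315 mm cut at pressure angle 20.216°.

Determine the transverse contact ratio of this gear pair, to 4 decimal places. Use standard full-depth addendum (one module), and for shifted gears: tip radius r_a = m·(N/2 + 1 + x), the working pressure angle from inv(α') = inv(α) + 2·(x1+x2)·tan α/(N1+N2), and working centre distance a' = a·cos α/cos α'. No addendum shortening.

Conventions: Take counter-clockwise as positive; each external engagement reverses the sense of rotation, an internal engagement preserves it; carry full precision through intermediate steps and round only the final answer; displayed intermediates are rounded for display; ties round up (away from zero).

1.5924

class = single-mesh tooth geometry [involute pair 35T × 17T, m = 1.315]
base radii: r_b1 = 21.594851, r_b2 = 10.488928
tip radii: r_a1 = 24.327500, r_a2 = 12.492500
no profile shift: α' = α, a' = a
action lengths: √(r_a1²−r_b1²) = 11.202217, √(r_a2²−r_b2²) = 6.785643
base pitch p_b = π·m·cos α = 3.876699
CR = (11.202217 + 6.785643 − 34.190000·sin 20.21600°)/3.876699 = 1.592374
contact ratio ≈ 1.5924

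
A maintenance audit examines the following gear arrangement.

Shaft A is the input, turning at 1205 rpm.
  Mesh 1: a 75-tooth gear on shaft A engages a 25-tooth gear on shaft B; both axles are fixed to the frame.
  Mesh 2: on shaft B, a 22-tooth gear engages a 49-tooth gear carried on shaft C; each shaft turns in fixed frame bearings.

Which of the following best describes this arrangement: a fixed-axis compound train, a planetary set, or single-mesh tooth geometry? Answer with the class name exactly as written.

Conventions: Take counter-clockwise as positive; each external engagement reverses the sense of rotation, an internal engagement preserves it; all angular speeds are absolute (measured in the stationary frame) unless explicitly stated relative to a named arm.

topology: fixed-axis compound train — 2 meshes, A→C
classification: fixed-axis compound train

fixed-axis compound train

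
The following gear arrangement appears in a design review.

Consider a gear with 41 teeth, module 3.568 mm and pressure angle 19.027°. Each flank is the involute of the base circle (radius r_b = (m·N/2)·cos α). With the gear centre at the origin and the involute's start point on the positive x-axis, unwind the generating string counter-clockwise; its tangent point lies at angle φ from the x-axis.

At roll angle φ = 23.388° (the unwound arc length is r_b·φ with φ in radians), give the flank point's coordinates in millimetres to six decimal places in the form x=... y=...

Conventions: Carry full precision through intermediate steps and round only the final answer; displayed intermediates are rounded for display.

x=74.670901 y=1.541752

single-mesh involute tooth geometry (41T wheel at module 3.568)
pitch radius r_p = m·N/2 = 3.568·41/2 = 73.144000
base radius r_b = r_p·cos α = 73.144000·cos 19.027° = 69.147781
roll angle φ = 23.388° = 0.40819761 rad
x = r_b·(cos φ + φ·sin φ) = 74.670901
y = r_b·(sin φ − φ·cos φ) = 1.541752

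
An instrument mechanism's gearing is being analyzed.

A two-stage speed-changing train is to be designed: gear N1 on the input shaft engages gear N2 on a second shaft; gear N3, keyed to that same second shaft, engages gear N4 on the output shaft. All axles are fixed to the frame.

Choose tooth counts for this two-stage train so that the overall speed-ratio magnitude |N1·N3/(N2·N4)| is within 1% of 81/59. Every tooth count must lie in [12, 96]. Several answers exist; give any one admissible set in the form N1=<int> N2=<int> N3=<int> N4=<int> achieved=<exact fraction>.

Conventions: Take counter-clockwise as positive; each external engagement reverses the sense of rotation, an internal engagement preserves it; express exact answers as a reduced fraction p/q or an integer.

topology: fixed-axis compound train — 2 stages, target 81/59
target = 81/59 in lowest terms: an exact hit needs N1·N3 = k·81 and N2·N4 = k·59 for one integer k, every count in [12, 96]; additionally prefer no 1:1 stage (N1 ≠ N2, N3 ≠ N4)
k = 1…11: no 1:1-free in-range split of k·81 and k·59 into factor pairs; take k = 12
k = 12: N1·N3 = 972 = 12·81, N2·N4 = 708 = 59·12
achieved = 12·81/(59·12) = 81/59; |achieved − target| = 0 ≤ 81/5900 ✓

N1=12 N2=59 N3=81 N4=12 achieved=81/59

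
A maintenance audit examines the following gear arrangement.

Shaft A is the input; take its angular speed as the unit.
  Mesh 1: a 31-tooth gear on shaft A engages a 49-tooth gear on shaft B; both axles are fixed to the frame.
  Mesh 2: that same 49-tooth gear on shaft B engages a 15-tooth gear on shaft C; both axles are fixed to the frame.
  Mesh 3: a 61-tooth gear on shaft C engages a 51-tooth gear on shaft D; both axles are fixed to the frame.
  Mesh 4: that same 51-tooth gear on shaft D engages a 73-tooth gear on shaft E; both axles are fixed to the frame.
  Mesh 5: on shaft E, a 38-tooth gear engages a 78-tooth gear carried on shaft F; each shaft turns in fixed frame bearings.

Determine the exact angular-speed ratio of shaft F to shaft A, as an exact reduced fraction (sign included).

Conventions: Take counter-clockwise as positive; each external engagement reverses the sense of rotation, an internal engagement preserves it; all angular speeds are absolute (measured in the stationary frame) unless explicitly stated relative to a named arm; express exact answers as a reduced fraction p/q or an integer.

class = fixed-axis compound train [5 meshes; 5 ratios multiply, 5 sense flips]
mesh 1 [31T→49T]: running ratio 31/49, sense −
mesh 2 [49T→15T]: running ratio 31/15, sense +
mesh 3 [61T→51T]: running ratio 1891/765, sense −
mesh 4 [51T→73T]: running ratio 1891/1095, sense +
mesh 5 [38T→78T]: running ratio 35929/42705, sense −
ω_out/ω_in = -35929/42705

-35929/42705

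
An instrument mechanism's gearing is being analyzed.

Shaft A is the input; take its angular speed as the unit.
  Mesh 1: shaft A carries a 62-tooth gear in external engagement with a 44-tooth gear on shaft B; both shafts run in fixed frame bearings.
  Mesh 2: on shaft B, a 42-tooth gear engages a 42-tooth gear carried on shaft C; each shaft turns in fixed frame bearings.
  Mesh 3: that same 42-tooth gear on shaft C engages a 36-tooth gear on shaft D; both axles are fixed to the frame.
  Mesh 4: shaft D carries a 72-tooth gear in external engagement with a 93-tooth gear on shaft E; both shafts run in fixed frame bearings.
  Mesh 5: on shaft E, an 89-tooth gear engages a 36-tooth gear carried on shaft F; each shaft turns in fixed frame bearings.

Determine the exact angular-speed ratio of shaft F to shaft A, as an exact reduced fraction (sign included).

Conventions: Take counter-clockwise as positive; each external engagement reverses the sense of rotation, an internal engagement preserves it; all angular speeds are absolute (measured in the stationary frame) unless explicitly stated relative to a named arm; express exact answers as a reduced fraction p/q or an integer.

class = fixed-axis compound train [5 meshes; 5 ratios multiply, 5 sense flips]
mesh 1 [62T→44T]: running ratio 31/22, sense −
mesh 2 [42T→42T]: running ratio 31/22, sense +
mesh 3 [42T→36T]: running ratio 217/132, sense −
mesh 4 [72T→93T]: running ratio 14/11, sense +
mesh 5 [89T→36T]: running ratio 623/198, sense −
ω_out/ω_in = -623/198

-623/198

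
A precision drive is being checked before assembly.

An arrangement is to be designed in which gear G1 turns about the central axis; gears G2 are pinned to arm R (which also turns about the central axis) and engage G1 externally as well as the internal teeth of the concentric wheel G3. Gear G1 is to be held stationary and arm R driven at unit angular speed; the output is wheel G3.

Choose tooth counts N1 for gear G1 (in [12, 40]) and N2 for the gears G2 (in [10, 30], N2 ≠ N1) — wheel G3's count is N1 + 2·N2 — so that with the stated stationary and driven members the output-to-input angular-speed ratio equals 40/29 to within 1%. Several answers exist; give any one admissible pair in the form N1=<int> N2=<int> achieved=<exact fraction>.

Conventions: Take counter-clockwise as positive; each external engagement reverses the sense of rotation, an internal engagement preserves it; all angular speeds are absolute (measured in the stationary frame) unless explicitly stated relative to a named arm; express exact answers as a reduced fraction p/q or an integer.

class = planetary set [ratio 40/29 wanted; Willis about the carrier]
Willis with ω_sun = 0: ω_ring/ω_arm = (N1+N3)/N3; set equal to 40/29  ⇒  N3/N1 = 1/(40/29 − 1) = 29/11
N3 = N1 + 2·N2  ⇒  N2/N1 = (N3/N1 − 1)/2 = (29/11 − 1)/2 = 9/11
smallest multiple with N1 ≥ 12 and N2 ≥ 10: k = 2  ⇒  N1 = 2·11 = 22, N2 = 2·9 = 18 (N1 ≤ 40, N2 ≤ 30, N2 ≠ N1 ✓), N3 = 22 + 2·18 = 58
check: (N1+N3)/N3 with N1 = 22, N3 = 58 gives 40/29; |achieved − target| = 0 ≤ 2/145 ✓

N1=22 N2=18 achieved=40/29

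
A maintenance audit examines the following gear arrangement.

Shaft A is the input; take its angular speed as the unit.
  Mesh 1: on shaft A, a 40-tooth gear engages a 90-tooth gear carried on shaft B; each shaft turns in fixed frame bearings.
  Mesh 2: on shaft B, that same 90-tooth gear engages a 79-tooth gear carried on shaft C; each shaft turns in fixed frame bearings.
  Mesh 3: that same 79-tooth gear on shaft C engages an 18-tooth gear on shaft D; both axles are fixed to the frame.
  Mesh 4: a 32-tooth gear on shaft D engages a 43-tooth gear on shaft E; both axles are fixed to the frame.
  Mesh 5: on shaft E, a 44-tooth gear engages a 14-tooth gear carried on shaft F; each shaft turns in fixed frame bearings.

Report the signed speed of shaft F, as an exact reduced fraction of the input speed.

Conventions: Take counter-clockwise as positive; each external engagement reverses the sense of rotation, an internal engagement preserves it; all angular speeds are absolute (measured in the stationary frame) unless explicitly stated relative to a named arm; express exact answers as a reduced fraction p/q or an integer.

5-mesh fixed-axis compound train (all bearings frame-fixed)
mesh 1 [40T→90T]: |ω|/ω_in = 1×40/90 = 4/9, sense flips to −
mesh 2 [90T→79T]: |ω|/ω_in = (4/9)×90/79 = 40/79, sense flips to +
mesh 3 [79T→18T]: |ω|/ω_in = (40/79)×79/18 = 20/9, sense flips to −
mesh 4 [32T→43T]: |ω|/ω_in = (20/9)×32/43 = 640/387, sense flips to +
mesh 5 [44T→14T]: |ω|/ω_in = (640/387)×44/14 = 14080/2709, sense flips to −
signed output speed (× input speed) = -14080/2709

-14080/2709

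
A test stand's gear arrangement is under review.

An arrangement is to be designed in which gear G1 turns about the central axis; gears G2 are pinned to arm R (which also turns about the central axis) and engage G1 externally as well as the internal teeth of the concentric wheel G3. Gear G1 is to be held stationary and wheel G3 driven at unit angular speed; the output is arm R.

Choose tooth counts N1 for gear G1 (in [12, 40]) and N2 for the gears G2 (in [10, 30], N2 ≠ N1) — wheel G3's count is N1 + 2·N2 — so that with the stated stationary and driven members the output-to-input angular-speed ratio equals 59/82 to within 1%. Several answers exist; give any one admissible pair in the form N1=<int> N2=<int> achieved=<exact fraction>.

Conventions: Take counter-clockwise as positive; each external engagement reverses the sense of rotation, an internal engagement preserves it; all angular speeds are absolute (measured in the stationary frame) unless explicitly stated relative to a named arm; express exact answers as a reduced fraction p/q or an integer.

N1=23 N2=18 achieved=59/82

class = planetary set [ratio 59/82 wanted; Willis about the carrier]
Willis with ω_sun = 0: ω_arm/ω_ring = N3/(N1+N3); set equal to 59/82  ⇒  N3/N1 = (59/82)/(1 − 59/82) = 59/23
N3 = N1 + 2·N2  ⇒  N2/N1 = (N3/N1 − 1)/2 = (59/23 − 1)/2 = 18/23
smallest multiple with N1 ≥ 12 and N2 ≥ 10: k = 1  ⇒  N1 = 1·23 = 23, N2 = 1·18 = 18 (N1 ≤ 40, N2 ≤ 30, N2 ≠ N1 ✓), N3 = 23 + 2·18 = 59
check: N3/(N1+N3) with N1 = 23, N3 = 59 gives 59/82; |achieved − target| = 0 ≤ 59/8200 ✓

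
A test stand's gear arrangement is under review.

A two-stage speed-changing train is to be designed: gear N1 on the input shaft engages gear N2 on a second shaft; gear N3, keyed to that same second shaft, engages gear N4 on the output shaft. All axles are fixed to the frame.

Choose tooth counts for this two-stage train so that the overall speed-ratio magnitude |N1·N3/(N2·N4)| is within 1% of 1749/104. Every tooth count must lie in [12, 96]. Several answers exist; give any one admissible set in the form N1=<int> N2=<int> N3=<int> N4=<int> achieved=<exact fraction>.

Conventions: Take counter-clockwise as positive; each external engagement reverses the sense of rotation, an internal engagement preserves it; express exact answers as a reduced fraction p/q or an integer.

topology: fixed-axis compound train — 2 stages, target 1749/104
target = 1749/104 in lowest terms: an exact hit needs N1·N3 = k·1749 and N2·N4 = k·104 for one integer k, every count in [12, 96]; additionally prefer no 1:1 stage (N1 ≠ N2, N3 ≠ N4)
k = 1: no 1:1-free in-range split of k·1749 and k·104 into factor pairs; take k = 2
k = 2: N1·N3 = 3498 = 53·66, N2·N4 = 208 = 13·16
achieved = 53·66/(13·16) = 1749/104; |achieved − target| = 0 ≤ 1749/10400 ✓

N1=53 N2=13 N3=66 N4=16 achieved=1749/104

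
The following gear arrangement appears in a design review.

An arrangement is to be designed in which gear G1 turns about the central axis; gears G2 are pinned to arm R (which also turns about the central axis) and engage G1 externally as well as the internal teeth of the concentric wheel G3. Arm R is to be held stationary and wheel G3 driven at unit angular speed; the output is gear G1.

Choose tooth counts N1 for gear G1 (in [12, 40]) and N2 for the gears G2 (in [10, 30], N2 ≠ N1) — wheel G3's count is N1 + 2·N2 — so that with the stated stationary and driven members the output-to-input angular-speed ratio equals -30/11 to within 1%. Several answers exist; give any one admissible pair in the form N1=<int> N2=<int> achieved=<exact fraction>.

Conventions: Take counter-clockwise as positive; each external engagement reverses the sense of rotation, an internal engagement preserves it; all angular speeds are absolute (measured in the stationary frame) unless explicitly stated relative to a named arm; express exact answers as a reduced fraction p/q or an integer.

N1=22 N2=19 achieved=-30/11

class = planetary set [ratio -30/11 wanted; Willis about the carrier]
Willis with ω_arm = 0: ω_sun/ω_ring = −N3/N1; set equal to -30/11  ⇒  N3/N1 = −(-30/11) = 30/11
N3 = N1 + 2·N2  ⇒  N2/N1 = (N3/N1 − 1)/2 = (30/11 − 1)/2 = 19/22
smallest multiple with N1 ≥ 12 and N2 ≥ 10: k = 1  ⇒  N1 = 1·22 = 22, N2 = 1·19 = 19 (N1 ≤ 40, N2 ≤ 30, N2 ≠ N1 ✓), N3 = 22 + 2·19 = 60
check: −N3/N1 with N1 = 22, N3 = 60 gives -30/11; |achieved − target| = 0 ≤ 3/110 ✓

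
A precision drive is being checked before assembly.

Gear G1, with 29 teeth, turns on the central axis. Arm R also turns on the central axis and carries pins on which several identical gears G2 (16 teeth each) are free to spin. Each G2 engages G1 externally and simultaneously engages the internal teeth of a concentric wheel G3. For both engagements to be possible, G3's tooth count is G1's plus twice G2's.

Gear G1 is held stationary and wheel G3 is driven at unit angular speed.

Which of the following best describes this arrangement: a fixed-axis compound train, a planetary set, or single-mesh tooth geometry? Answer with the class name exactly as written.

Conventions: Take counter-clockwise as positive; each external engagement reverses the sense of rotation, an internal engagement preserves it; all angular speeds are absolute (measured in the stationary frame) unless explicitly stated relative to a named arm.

topology: planetary set — G1 29T / G2 16T / G3 61T, arm = carrier (Willis)
classification: planetary set

planetary set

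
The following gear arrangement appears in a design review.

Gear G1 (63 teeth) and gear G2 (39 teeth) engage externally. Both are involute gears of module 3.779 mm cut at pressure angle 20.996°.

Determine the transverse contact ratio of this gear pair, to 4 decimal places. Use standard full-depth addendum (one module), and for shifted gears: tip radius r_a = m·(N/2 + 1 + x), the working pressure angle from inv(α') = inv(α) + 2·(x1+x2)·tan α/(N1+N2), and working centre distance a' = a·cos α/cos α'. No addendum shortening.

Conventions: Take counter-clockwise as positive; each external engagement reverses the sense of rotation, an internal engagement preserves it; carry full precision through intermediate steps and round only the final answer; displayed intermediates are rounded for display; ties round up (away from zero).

1.6996

recognized (one external pair, fixed centres): single-mesh tooth geometry, m = 3.779, N1 = 63, N2 = 39
base radii: r_b1 = 111.134992, r_b2 = 68.797852
tip radii: r_a1 = 122.817500, r_a2 = 77.469500
no profile shift: α' = α, a' = a
action lengths: √(r_a1²−r_b1²) = 52.279556, √(r_a2²−r_b2²) = 35.614309
base pitch p_b = π·m·cos α = 11.083837
CR = (52.279556 + 35.614309 − 192.729000·sin 20.99600°)/11.083837 = 1.699640
contact ratio ≈ 1.6996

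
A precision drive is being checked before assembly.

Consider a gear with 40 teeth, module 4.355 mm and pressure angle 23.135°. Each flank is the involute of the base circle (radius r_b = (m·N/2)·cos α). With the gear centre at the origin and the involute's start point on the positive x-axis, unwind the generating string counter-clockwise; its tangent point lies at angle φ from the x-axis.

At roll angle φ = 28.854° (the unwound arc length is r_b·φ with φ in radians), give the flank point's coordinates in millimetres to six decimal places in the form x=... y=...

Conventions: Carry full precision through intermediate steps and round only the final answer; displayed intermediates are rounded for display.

x=89.617156 y=3.324168

class = single-mesh tooth geometry [base-circle involute, m = 4.355, 40T]
pitch radius r_p = m·N/2 = 4.355·40/2 = 87.100000
base radius r_b = r_p·cos α = 87.100000·cos 23.135° = 80.095563
roll angle φ = 28.854° = 0.50359730 rad
x = r_b·(cos φ + φ·sin φ) = 89.617156
y = r_b·(sin φ − φ·cos φ) = 3.324168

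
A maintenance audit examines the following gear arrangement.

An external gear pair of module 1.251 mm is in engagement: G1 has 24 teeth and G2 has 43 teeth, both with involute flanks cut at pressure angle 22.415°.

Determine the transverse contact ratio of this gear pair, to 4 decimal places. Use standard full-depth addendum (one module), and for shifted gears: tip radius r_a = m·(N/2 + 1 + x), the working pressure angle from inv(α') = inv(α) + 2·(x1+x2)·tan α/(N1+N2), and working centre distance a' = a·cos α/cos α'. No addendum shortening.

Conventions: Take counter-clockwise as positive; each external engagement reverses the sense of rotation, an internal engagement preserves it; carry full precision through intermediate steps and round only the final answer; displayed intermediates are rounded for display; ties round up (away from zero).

1.5665

recognized (one external pair, fixed centres): single-mesh tooth geometry, m = 1.251, N1 = 24, N2 = 43
base radii: r_b1 = 13.877787, r_b2 = 24.864368
tip radii: r_a1 = 16.263000, r_a2 = 28.147500
no profile shift: α' = α, a' = a
action lengths: √(r_a1²−r_b1²) = 8.478927, √(r_a2²−r_b2²) = 13.192610
base pitch p_b = π·m·cos α = 3.633196
CR = (8.478927 + 13.192610 − 41.908500·sin 22.41500°)/3.633196 = 1.566473
contact ratio ≈ 1.5665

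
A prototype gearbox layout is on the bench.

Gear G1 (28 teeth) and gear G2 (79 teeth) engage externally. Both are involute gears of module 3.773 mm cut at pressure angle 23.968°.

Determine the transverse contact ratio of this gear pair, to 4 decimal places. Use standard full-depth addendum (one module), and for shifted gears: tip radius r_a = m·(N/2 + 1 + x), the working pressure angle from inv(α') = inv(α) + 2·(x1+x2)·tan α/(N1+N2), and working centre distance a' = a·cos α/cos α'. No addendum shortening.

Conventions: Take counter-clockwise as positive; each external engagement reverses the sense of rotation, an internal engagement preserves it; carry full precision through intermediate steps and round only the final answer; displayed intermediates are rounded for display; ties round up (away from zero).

recognized (one external pair, fixed centres): single-mesh tooth geometry, m = 3.773, N1 = 28, N2 = 79
base radii: r_b1 = 48.267290, r_b2 = 136.182711
tip radii: r_a1 = 56.595000, r_a2 = 152.806500
no profile shift: α' = α, a' = a
action lengths: √(r_a1²−r_b1²) = 29.551019, √(r_a2²−r_b2²) = 69.311584
base pitch p_b = π·m·cos α = 10.831155
CR = (29.551019 + 69.311584 − 201.855500·sin 23.96800°)/10.831155 = 1.556951
contact ratio ≈ 1.5570

1.5570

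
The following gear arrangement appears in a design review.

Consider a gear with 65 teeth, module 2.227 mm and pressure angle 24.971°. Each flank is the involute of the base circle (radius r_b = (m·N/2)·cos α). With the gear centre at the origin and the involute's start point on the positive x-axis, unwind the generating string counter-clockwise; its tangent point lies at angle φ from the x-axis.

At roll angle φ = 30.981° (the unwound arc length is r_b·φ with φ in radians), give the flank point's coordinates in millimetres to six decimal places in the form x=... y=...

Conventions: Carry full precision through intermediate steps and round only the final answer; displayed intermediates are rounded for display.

x=74.513704 y=3.357589

class = single-mesh tooth geometry [base-circle involute, m = 2.227, 65T]
pitch radius r_p = m·N/2 = 2.227·65/2 = 72.377500
base radius r_b = r_p·cos α = 72.377500·cos 24.971° = 65.611765
roll angle φ = 30.981° = 0.54072046 rad
x = r_b·(cos φ + φ·sin φ) = 74.513704
y = r_b·(sin φ − φ·cos φ) = 3.357589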